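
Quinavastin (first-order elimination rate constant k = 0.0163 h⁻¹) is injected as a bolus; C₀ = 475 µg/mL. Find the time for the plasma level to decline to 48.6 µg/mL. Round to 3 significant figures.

C(t) = C₀ e^(−kt)  ⇒  t = ln(C₀/C) / k
t = ln(475/48.6) / 0.01630 = 2.280 / 0.01630 ≈ 140 hours

140 hours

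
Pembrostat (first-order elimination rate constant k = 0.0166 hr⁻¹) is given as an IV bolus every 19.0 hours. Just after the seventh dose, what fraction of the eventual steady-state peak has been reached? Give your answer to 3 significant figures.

0.890

f_n = 1 − e^(−nkτ) = 1 − e^(−7 × 0.01660 × 19.0) = 1 − e^(−2.208) = 1 − 0.1099 ≈ 0.890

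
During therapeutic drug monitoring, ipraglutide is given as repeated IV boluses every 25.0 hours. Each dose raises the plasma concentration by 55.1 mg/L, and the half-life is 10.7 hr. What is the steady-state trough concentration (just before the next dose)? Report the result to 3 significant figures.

13.6 mg/L

k = ln 2 / 10.7 = 0.06478 hr⁻¹
Fraction remaining after one interval: e^(−kτ) = e^(−0.06478 × 25.0) = 0.1980
R = 1 / (1 − 0.1980) = 1.247
Css,max = 55.1 × 1.247 = 68.70 mg/L
Css,min = Css,max × e^(−kτ) = 68.70 × 0.1980 ≈ 13.6 mg/L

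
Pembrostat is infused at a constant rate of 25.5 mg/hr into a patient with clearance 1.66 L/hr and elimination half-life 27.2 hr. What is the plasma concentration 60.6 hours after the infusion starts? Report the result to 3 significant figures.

Css = rate / CL = 25.5 / 1.66 = 15.36 mg/L
k = ln 2 / 27.2 = 0.02548 hr⁻¹
C(t) = Css (1 − e^(−kt)) = 15.36 × (1 − e^(−1.544)) = 15.36 × 0.7865 ≈ 12.1 mg/L

12.1 mg/L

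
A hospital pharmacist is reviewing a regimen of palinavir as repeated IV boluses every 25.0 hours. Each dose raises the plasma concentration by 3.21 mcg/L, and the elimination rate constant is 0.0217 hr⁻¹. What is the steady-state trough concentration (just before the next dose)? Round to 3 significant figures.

Fraction remaining after one interval: e^(−kτ) = e^(−0.02170 × 25.0) = 0.5813
R = 1 / (1 − 0.5813) = 2.388
Css,max = 3.21 × 2.388 = 7.666 mcg/L
Css,min = Css,max × e^(−kτ) = 7.666 × 0.5813 ≈ 4.46 mcg/L

4.46 mcg/L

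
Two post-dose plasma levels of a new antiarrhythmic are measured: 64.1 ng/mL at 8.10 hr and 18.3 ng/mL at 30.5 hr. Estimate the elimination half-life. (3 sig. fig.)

k = ln(C₁/C₂) / (t₂ − t₁) = ln(64.1/18.3) / (30.5 − 8.10)
  = 1.254 / 22.40 = 0.05596 hr⁻¹
t½ = ln 2 / k = ln 2 / 0.05596 ≈ 12.4 hours

12.4 hours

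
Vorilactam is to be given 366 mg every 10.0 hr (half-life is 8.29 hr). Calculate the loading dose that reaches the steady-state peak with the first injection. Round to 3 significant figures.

646 mg

k = ln 2 / 8.29 = 0.08361 hr⁻¹
Accumulation ratio R = 1 / (1 − e^(−kτ)) = 1 / (1 − e^(−0.08361×10.0)) = 1 / (1 − 0.4334) = 1.765
Loading dose = maintenance dose × R = 366 × 1.765 ≈ 646 mg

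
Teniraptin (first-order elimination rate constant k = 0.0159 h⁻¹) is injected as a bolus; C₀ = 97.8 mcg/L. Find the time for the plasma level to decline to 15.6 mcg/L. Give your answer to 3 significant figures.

115 hours

C(t) = C₀ e^(−kt)  ⇒  t = ln(C₀/C) / k
t = ln(97.8/15.6) / 0.01590 = 1.836 / 0.01590 ≈ 115 hours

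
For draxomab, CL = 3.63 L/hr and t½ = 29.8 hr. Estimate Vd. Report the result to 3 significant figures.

k = ln 2 / t½ = ln 2 / 29.8 = 0.02326 hr⁻¹
V = CL / k = 3.63 / 0.02326 ≈ 156 L

156 L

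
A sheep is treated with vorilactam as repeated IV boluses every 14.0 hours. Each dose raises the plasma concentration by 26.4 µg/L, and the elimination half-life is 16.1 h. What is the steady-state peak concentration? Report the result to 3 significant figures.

k = ln 2 / 16.1 = 0.04305 h⁻¹
Fraction remaining after one interval: e^(−kτ) = e^(−0.04305 × 14.0) = 0.5473
R = 1 / (1 − 0.5473) = 2.209
Css,max = 26.4 × 2.209 ≈ 58.3 µg/L

58.3 µg/L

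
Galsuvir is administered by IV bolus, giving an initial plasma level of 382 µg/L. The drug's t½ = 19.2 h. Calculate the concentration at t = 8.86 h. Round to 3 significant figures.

277 µg/L

k = ln 2 / 19.2 = 0.03610 h⁻¹
C(t) = C₀ e^(−kt) = 382 × e^(−0.03610 × 8.86) = 382 × e^(−0.3199) = 382 × 0.7263 ≈ 277 µg/L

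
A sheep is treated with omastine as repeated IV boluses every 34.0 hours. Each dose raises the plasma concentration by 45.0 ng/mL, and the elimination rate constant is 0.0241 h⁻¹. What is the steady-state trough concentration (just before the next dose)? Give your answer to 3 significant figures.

Fraction remaining after one interval: e^(−kτ) = e^(−0.02410 × 34.0) = 0.4407
R = 1 / (1 − 0.4407) = 1.788
Css,max = 45.0 × 1.788 = 80.46 ng/mL
Css,min = Css,max × e^(−kτ) = 80.46 × 0.4407 ≈ 35.5 ng/mL

35.5 ng/mL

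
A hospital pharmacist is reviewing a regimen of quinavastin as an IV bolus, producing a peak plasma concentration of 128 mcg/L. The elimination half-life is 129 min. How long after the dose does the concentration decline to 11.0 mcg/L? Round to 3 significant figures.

k = ln 2 / 129 = 0.005373 min⁻¹
C(t) = C₀ e^(−kt)  ⇒  t = ln(C₀/C) / k
t = ln(128/11.0) / 0.005373 = 2.454 / 0.005373 ≈ 457 minutes

457 minutes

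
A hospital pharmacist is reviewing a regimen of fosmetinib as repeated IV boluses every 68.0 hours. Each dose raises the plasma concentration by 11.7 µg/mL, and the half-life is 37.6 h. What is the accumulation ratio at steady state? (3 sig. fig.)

k = ln 2 / 37.6 = 0.01843 h⁻¹
Fraction remaining after one interval: e^(−kτ) = e^(−0.01843 × 68.0) = 0.2855
R = 1 / (1 − 0.2855) = 1 / 0.7145 ≈ 1.40

1.40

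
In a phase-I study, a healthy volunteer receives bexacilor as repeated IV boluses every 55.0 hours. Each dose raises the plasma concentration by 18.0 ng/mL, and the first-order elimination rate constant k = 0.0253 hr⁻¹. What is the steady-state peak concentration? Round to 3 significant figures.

Fraction remaining after one interval: e^(−kτ) = e^(−0.02530 × 55.0) = 0.2487
R = 1 / (1 − 0.2487) = 1.331
Css,max = 18.0 × 1.331 ≈ 24.0 ng/mL

24.0 ng/mL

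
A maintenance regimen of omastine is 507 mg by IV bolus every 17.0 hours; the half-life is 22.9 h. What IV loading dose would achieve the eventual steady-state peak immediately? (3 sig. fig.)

1260 mg

k = ln 2 / 22.9 = 0.03027 h⁻¹
Accumulation ratio R = 1 / (1 − e^(−kτ)) = 1 / (1 − e^(−0.03027×17.0)) = 1 / (1 − 0.5978) = 2.486
Loading dose = maintenance dose × R = 507 × 2.486 ≈ 1260 mg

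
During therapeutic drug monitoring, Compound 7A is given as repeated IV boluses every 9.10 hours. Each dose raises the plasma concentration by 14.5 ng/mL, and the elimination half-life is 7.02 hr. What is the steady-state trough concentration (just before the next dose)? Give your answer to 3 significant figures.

9.96 ng/mL

k = ln 2 / 7.02 = 0.09874 hr⁻¹
Fraction remaining after one interval: e^(−kτ) = e^(−0.09874 × 9.10) = 0.4072
R = 1 / (1 − 0.4072) = 1.687
Css,max = 14.5 × 1.687 = 24.46 ng/mL
Css,min = Css,max × e^(−kτ) = 24.46 × 0.4072 ≈ 9.96 ng/mL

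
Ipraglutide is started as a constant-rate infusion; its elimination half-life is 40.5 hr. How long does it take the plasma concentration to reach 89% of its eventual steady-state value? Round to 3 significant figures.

k = ln 2 / 40.5 = 0.01711 hr⁻¹
f = 1 − e^(−kt)  ⇒  t = −ln(1 − f) / k
t = −ln(1 − 0.89) / 0.01711 = 2.207 / 0.01711 ≈ 129 hours

129 hours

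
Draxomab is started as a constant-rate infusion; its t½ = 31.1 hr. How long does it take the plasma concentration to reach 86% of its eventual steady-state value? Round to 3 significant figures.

88.2 hours

k = ln 2 / 31.1 = 0.02229 hr⁻¹
f = 1 − e^(−kt)  ⇒  t = −ln(1 − f) / k
t = −ln(1 − 0.86) / 0.02229 = 1.966 / 0.02229 ≈ 88.2 hours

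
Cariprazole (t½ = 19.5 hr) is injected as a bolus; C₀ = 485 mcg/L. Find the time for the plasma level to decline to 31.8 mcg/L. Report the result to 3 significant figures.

76.7 hours

k = ln 2 / 19.5 = 0.03555 hr⁻¹
C(t) = C₀ e^(−kt)  ⇒  t = ln(C₀/C) / k
t = ln(485/31.8) / 0.03555 = 2.725 / 0.03555 ≈ 76.7 hours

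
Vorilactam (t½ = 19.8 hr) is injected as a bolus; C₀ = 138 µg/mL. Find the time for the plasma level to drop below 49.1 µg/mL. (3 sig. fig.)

k = ln 2 / 19.8 = 0.03501 hr⁻¹
C(t) = C₀ e^(−kt)  ⇒  t = ln(C₀/C) / k
t = ln(138/49.1) / 0.03501 = 1.033 / 0.03501 ≈ 29.5 hours

29.5 hours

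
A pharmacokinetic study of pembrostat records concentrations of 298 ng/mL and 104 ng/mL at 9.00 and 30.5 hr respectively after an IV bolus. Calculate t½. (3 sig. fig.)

k = ln(C₁/C₂) / (t₂ − t₁) = ln(298/104) / (30.5 − 9.00)
  = 1.053 / 21.50 = 0.04896 hr⁻¹
t½ = ln 2 / k = ln 2 / 0.04896 ≈ 14.2 hours

14.2 hours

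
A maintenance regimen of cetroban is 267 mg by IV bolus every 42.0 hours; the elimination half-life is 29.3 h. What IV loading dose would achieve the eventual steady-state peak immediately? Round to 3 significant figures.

424 mg

k = ln 2 / 29.3 = 0.02366 h⁻¹
Accumulation ratio R = 1 / (1 − e^(−kτ)) = 1 / (1 − e^(−0.02366×42.0)) = 1 / (1 − 0.3702) = 1.588
Loading dose = maintenance dose × R = 267 × 1.588 ≈ 424 mg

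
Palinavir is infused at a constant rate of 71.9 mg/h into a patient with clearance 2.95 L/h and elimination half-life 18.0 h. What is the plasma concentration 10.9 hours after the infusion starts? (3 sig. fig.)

Css = rate / CL = 71.9 / 2.95 = 24.37 µg/mL
k = ln 2 / 18.0 = 0.03851 h⁻¹
C(t) = Css (1 − e^(−kt)) = 24.37 × (1 − e^(−0.4197)) = 24.37 × 0.3428 ≈ 8.35 µg/mL

8.35 µg/mL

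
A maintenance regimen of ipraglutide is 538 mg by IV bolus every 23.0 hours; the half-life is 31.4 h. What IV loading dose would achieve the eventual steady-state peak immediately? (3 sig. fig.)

1350 mg

k = ln 2 / 31.4 = 0.02207 h⁻¹
Accumulation ratio R = 1 / (1 − e^(−kτ)) = 1 / (1 − e^(−0.02207×23.0)) = 1 / (1 − 0.6019) = 2.512
Loading dose = maintenance dose × R = 538 × 2.512 ≈ 1350 mg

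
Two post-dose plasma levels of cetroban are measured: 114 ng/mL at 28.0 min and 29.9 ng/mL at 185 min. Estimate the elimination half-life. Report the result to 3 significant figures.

81.3 minutes

k = ln(C₁/C₂) / (t₂ − t₁) = ln(114/29.9) / (185 − 28.0)
  = 1.338 / 157.0 = 0.008524 min⁻¹
t½ = ln 2 / k = ln 2 / 0.008524 ≈ 81.3 minutes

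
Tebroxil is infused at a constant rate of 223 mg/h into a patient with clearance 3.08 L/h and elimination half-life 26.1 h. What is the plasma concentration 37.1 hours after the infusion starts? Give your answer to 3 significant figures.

45.4 µg/mL

Css = rate / CL = 223 / 3.08 = 72.40 µg/mL
k = ln 2 / 26.1 = 0.02656 h⁻¹
C(t) = Css (1 − e^(−kt)) = 72.40 × (1 − e^(−0.9853)) = 72.40 × 0.6267 ≈ 45.4 µg/mL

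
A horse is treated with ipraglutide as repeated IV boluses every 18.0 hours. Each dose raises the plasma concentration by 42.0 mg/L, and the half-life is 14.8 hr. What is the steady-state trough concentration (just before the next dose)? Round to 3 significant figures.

k = ln 2 / 14.8 = 0.04683 hr⁻¹
Fraction remaining after one interval: e^(−kτ) = e^(−0.04683 × 18.0) = 0.4304
R = 1 / (1 − 0.4304) = 1.756
Css,max = 42.0 × 1.756 = 73.74 mg/L
Css,min = Css,max × e^(−kτ) = 73.74 × 0.4304 ≈ 31.7 mg/L

31.7 mg/L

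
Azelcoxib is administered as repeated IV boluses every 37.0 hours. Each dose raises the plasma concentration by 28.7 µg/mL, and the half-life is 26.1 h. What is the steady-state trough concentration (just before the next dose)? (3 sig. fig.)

k = ln 2 / 26.1 = 0.02656 h⁻¹
Fraction remaining after one interval: e^(−kτ) = e^(−0.02656 × 37.0) = 0.3743
R = 1 / (1 − 0.3743) = 1.598
Css,max = 28.7 × 1.598 = 45.87 µg/mL
Css,min = Css,max × e^(−kτ) = 45.87 × 0.3743 ≈ 17.2 µg/mL

17.2 µg/mL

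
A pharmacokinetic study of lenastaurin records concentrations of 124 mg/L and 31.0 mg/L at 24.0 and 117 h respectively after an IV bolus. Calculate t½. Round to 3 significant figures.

46.5 hours

k = ln(C₁/C₂) / (t₂ − t₁) = ln(124/31.0) / (117 − 24.0)
  = 1.386 / 93.00 = 0.01491 h⁻¹
t½ = ln 2 / k = ln 2 / 0.01491 ≈ 46.5 hours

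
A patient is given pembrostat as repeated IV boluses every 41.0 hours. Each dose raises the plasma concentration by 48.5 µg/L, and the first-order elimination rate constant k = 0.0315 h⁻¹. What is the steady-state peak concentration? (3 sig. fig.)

66.9 µg/L

Fraction remaining after one interval: e^(−kτ) = e^(−0.03150 × 41.0) = 0.2749
R = 1 / (1 − 0.2749) = 1.379
Css,max = 48.5 × 1.379 ≈ 66.9 µg/L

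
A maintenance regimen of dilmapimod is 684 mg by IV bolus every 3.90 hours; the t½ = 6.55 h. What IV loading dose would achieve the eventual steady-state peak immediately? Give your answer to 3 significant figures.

2020 mg

k = ln 2 / 6.55 = 0.1058 h⁻¹
Accumulation ratio R = 1 / (1 − e^(−kτ)) = 1 / (1 − e^(−0.1058×3.90)) = 1 / (1 − 0.6619) = 2.957
Loading dose = maintenance dose × R = 684 × 2.957 ≈ 2020 mg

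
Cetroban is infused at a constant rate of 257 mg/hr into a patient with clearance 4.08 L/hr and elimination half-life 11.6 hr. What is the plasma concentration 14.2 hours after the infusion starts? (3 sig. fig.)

36.0 mg/L

Css = rate / CL = 257 / 4.08 = 62.99 mg/L
k = ln 2 / 11.6 = 0.05975 hr⁻¹
C(t) = Css (1 − e^(−kt)) = 62.99 × (1 − e^(−0.8485)) = 62.99 × 0.5719 ≈ 36.0 mg/L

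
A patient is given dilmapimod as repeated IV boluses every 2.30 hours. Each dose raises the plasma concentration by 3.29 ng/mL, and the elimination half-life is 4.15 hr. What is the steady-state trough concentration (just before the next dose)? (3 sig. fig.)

k = ln 2 / 4.15 = 0.1670 hr⁻¹
Fraction remaining after one interval: e^(−kτ) = e^(−0.1670 × 2.30) = 0.6810
R = 1 / (1 − 0.6810) = 3.135
Css,max = 3.29 × 3.135 = 10.31 ng/mL
Css,min = Css,max × e^(−kτ) = 10.31 × 0.6810 ≈ 7.02 ng/mL

7.02 ng/mL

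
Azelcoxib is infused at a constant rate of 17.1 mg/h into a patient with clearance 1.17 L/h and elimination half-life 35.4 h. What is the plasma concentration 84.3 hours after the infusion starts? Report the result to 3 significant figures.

11.8 mg/L

Css = rate / CL = 17.1 / 1.17 = 14.62 mg/L
k = ln 2 / 35.4 = 0.01958 h⁻¹
C(t) = Css (1 − e^(−kt)) = 14.62 × (1 − e^(−1.651)) = 14.62 × 0.8081 ≈ 11.8 mg/L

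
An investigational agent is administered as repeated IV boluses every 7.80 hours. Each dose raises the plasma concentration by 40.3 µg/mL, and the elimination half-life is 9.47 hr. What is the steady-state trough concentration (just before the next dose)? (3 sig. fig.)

52.3 µg/mL

k = ln 2 / 9.47 = 0.07319 hr⁻¹
Fraction remaining after one interval: e^(−kτ) = e^(−0.07319 × 7.80) = 0.5650
R = 1 / (1 − 0.5650) = 2.299
Css,max = 40.3 × 2.299 = 92.65 µg/mL
Css,min = Css,max × e^(−kτ) = 92.65 × 0.5650 ≈ 52.3 µg/mL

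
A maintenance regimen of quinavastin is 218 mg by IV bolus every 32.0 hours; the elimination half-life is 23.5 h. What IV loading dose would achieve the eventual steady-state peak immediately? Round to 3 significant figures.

k = ln 2 / 23.5 = 0.02950 h⁻¹
Accumulation ratio R = 1 / (1 − e^(−kτ)) = 1 / (1 − e^(−0.02950×32.0)) = 1 / (1 − 0.3891) = 1.637
Loading dose = maintenance dose × R = 218 × 1.637 ≈ 357 mg

357 mg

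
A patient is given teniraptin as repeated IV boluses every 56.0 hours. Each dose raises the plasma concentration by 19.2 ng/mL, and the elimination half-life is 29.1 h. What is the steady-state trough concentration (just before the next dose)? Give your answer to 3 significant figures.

k = ln 2 / 29.1 = 0.02382 h⁻¹
Fraction remaining after one interval: e^(−kτ) = e^(−0.02382 × 56.0) = 0.2635
R = 1 / (1 − 0.2635) = 1.358
Css,max = 19.2 × 1.358 = 26.07 ng/mL
Css,min = Css,max × e^(−kτ) = 26.07 × 0.2635 ≈ 6.87 ng/mL

6.87 ng/mL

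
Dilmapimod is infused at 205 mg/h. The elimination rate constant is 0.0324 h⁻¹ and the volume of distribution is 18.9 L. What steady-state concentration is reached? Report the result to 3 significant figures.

CL = k · V = 0.0324 × 18.9 = 0.6124 L/h
Css = rate / CL = 205 / 0.6124 ≈ 335 µg/mL

335 µg/mL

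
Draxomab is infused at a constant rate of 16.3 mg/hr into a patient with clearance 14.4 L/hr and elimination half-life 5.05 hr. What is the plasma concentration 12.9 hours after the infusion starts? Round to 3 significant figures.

Css = rate / CL = 16.3 / 14.4 = 1.132 µg/mL
k = ln 2 / 5.05 = 0.1373 hr⁻¹
C(t) = Css (1 − e^(−kt)) = 1.132 × (1 − e^(−1.771)) = 1.132 × 0.8298 ≈ 0.939 µg/mL

0.939 µg/mL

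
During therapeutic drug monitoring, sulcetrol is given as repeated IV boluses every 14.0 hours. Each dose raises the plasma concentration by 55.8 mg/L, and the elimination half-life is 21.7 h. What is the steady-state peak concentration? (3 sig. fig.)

k = ln 2 / 21.7 = 0.03194 h⁻¹
Fraction remaining after one interval: e^(−kτ) = e^(−0.03194 × 14.0) = 0.6394
R = 1 / (1 − 0.6394) = 2.773
Css,max = 55.8 × 2.773 ≈ 155 mg/L

155 mg/L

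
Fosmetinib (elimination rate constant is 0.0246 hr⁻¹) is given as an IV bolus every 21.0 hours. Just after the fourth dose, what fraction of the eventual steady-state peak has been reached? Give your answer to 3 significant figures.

f_n = 1 − e^(−nkτ) = 1 − e^(−4 × 0.02460 × 21.0) = 1 − e^(−2.066) = 1 − 0.1266 ≈ 0.873

0.873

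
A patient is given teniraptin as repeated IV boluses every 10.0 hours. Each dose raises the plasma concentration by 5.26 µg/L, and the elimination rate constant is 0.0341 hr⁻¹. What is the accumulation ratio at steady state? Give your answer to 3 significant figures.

3.46

Fraction remaining after one interval: e^(−kτ) = e^(−0.03410 × 10.0) = 0.7111
R = 1 / (1 − 0.7111) = 1 / 0.2889 ≈ 3.46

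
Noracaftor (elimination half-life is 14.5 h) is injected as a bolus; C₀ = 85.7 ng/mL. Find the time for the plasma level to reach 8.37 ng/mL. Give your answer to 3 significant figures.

k = ln 2 / 14.5 = 0.04780 h⁻¹
C(t) = C₀ e^(−kt)  ⇒  t = ln(C₀/C) / k
t = ln(85.7/8.37) / 0.04780 = 2.326 / 0.04780 ≈ 48.7 hours

48.7 hours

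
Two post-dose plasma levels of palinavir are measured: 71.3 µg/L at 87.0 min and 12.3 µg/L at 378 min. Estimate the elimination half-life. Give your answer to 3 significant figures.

k = ln(C₁/C₂) / (t₂ − t₁) = ln(71.3/12.3) / (378 − 87.0)
  = 1.757 / 291.0 = 0.006039 min⁻¹
t½ = ln 2 / k = ln 2 / 0.006039 ≈ 115 minutes

115 minutes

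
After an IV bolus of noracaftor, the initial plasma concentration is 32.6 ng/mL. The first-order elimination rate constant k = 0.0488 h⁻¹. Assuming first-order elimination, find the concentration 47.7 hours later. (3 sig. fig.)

3.18 ng/mL

C(t) = C₀ e^(−kt) = 32.6 × e^(−0.04880 × 47.7) = 32.6 × e^(−2.328) = 32.6 × 0.09751 ≈ 3.18 ng/mL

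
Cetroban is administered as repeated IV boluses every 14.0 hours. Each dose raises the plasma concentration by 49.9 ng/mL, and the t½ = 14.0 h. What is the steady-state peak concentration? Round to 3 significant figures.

k = ln 2 / 14.0 = 0.04951 h⁻¹
Fraction remaining after one interval: e^(−kτ) = e^(−0.04951 × 14.0) = 0.5000
R = 1 / (1 − 0.5000) = 2.000
Css,max = 49.9 × 2.000 ≈ 99.8 ng/mL

99.8 ng/mL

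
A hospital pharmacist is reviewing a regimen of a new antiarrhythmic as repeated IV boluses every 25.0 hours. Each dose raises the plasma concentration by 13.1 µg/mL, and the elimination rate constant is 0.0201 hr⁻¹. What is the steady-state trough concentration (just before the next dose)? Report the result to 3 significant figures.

20.1 µg/mL

Fraction remaining after one interval: e^(−kτ) = e^(−0.02010 × 25.0) = 0.6050
R = 1 / (1 − 0.6050) = 2.532
Css,max = 13.1 × 2.532 = 33.17 µg/mL
Css,min = Css,max × e^(−kτ) = 33.17 × 0.6050 ≈ 20.1 µg/mL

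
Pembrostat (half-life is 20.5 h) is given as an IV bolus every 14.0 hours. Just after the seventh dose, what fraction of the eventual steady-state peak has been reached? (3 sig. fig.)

k = ln 2 / 20.5 = 0.03381 h⁻¹
f_n = 1 − e^(−nkτ) = 1 − e^(−7 × 0.03381 × 14.0) = 1 − e^(−3.314) = 1 − 0.03639 ≈ 0.964

0.964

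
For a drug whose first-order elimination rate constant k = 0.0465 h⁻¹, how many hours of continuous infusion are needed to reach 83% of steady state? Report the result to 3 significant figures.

f = 1 − e^(−kt)  ⇒  t = −ln(1 − f) / k
t = −ln(1 − 0.83) / 0.04650 = 1.772 / 0.04650 ≈ 38.1 hours

38.1 hours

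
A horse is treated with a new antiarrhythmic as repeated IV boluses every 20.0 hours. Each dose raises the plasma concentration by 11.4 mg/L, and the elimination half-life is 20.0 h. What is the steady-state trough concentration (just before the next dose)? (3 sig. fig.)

k = ln 2 / 20.0 = 0.03466 h⁻¹
Fraction remaining after one interval: e^(−kτ) = e^(−0.03466 × 20.0) = 0.5000
R = 1 / (1 − 0.5000) = 2.000
Css,max = 11.4 × 2.000 = 22.80 mg/L
Css,min = Css,max × e^(−kτ) = 22.80 × 0.5000 ≈ 11.4 mg/L

11.4 mg/L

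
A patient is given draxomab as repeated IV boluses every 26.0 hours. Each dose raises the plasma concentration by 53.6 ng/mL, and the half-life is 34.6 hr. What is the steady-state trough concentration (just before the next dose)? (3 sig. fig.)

k = ln 2 / 34.6 = 0.02003 hr⁻¹
Fraction remaining after one interval: e^(−kτ) = e^(−0.02003 × 26.0) = 0.5940
R = 1 / (1 − 0.5940) = 2.463
Css,max = 53.6 × 2.463 = 132.0 ng/mL
Css,min = Css,max × e^(−kτ) = 132.0 × 0.5940 ≈ 78.4 ng/mL

78.4 ng/mL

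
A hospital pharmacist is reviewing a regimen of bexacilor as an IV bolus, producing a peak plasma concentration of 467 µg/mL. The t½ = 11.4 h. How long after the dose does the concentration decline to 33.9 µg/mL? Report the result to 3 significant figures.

k = ln 2 / 11.4 = 0.06080 h⁻¹
C(t) = C₀ e^(−kt)  ⇒  t = ln(C₀/C) / k
t = ln(467/33.9) / 0.06080 = 2.623 / 0.06080 ≈ 43.1 hours

43.1 hours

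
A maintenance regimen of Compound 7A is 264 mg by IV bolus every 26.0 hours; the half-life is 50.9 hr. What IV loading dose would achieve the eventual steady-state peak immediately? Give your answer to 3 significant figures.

k = ln 2 / 50.9 = 0.01362 hr⁻¹
Accumulation ratio R = 1 / (1 − e^(−kτ)) = 1 / (1 − e^(−0.01362×26.0)) = 1 / (1 − 0.7018) = 3.354
Loading dose = maintenance dose × R = 264 × 3.354 ≈ 885 mg

885 mg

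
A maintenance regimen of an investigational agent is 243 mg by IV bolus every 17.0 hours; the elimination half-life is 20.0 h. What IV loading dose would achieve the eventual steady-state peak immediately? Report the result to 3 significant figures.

546 mg

k = ln 2 / 20.0 = 0.03466 h⁻¹
Accumulation ratio R = 1 / (1 − e^(−kτ)) = 1 / (1 − e^(−0.03466×17.0)) = 1 / (1 − 0.5548) = 2.246
Loading dose = maintenance dose × R = 243 × 2.246 ≈ 546 mg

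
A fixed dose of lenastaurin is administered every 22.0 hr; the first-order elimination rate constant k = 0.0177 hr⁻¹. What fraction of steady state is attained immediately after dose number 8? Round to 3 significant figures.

0.956

f_n = 1 − e^(−nkτ) = 1 − e^(−8 × 0.01770 × 22.0) = 1 − e^(−3.115) = 1 − 0.04437 ≈ 0.956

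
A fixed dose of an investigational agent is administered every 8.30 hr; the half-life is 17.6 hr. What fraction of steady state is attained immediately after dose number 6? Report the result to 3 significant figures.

k = ln 2 / 17.6 = 0.03938 hr⁻¹
f_n = 1 − e^(−nkτ) = 1 − e^(−6 × 0.03938 × 8.30) = 1 − e^(−1.961) = 1 − 0.1407 ≈ 0.859

0.859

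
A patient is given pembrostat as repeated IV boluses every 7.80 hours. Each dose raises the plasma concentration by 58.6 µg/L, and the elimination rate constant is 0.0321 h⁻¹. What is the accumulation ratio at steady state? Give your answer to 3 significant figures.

Fraction remaining after one interval: e^(−kτ) = e^(−0.03210 × 7.80) = 0.7785
R = 1 / (1 − 0.7785) = 1 / 0.2215 ≈ 4.51

4.51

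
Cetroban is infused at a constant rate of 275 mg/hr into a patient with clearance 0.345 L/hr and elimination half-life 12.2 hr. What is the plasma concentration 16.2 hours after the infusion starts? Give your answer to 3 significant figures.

480 µg/mL

Css = rate / CL = 275 / 0.345 = 797.1 µg/mL
k = ln 2 / 12.2 = 0.05682 hr⁻¹
C(t) = Css (1 − e^(−kt)) = 797.1 × (1 − e^(−0.9204)) = 797.1 × 0.6016 ≈ 480 µg/mL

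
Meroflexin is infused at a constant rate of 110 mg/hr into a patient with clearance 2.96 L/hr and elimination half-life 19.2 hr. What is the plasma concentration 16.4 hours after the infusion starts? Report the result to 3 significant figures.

Css = rate / CL = 110 / 2.96 = 37.16 mg/L
k = ln 2 / 19.2 = 0.03610 hr⁻¹
C(t) = Css (1 − e^(−kt)) = 37.16 × (1 − e^(−0.5921)) = 37.16 × 0.4468 ≈ 16.6 mg/L

16.6 mg/L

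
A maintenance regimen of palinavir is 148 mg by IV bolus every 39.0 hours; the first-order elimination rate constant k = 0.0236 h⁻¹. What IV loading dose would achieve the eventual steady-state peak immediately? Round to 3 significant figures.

Accumulation ratio R = 1 / (1 − e^(−kτ)) = 1 / (1 − e^(−0.02360×39.0)) = 1 / (1 − 0.3984) = 1.662
Loading dose = maintenance dose × R = 148 × 1.662 ≈ 246 mg

246 mg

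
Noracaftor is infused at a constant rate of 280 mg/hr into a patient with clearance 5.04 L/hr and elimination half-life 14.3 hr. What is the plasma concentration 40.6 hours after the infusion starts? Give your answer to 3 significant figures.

Css = rate / CL = 280 / 5.04 = 55.56 mg/L
k = ln 2 / 14.3 = 0.04847 hr⁻¹
C(t) = Css (1 − e^(−kt)) = 55.56 × (1 − e^(−1.968)) = 55.56 × 0.8603 ≈ 47.8 mg/L

47.8 mg/L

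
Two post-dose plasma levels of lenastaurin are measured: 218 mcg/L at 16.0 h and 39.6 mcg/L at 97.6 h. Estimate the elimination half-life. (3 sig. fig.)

33.2 hours

k = ln(C₁/C₂) / (t₂ − t₁) = ln(218/39.6) / (97.6 − 16.0)
  = 1.706 / 81.60 = 0.02090 h⁻¹
t½ = ln 2 / k = ln 2 / 0.02090 ≈ 33.2 hours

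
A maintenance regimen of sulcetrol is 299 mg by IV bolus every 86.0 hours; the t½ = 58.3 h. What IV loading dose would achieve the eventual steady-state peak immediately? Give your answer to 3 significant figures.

467 mg

k = ln 2 / 58.3 = 0.01189 h⁻¹
Accumulation ratio R = 1 / (1 − e^(−kτ)) = 1 / (1 − e^(−0.01189×86.0)) = 1 / (1 − 0.3597) = 1.562
Loading dose = maintenance dose × R = 299 × 1.562 ≈ 467 mg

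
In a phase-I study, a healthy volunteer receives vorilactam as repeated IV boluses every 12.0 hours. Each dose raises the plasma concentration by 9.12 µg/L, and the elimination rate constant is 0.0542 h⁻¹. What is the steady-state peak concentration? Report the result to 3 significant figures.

19.1 µg/L

Fraction remaining after one interval: e^(−kτ) = e^(−0.05420 × 12.0) = 0.5218
R = 1 / (1 − 0.5218) = 2.091
Css,max = 9.12 × 2.091 ≈ 19.1 µg/L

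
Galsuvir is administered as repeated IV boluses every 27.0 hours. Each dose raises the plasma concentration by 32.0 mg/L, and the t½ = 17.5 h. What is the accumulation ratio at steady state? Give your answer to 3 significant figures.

k = ln 2 / 17.5 = 0.03961 h⁻¹
Fraction remaining after one interval: e^(−kτ) = e^(−0.03961 × 27.0) = 0.3432
R = 1 / (1 − 0.3432) = 1 / 0.6568 ≈ 1.52

1.52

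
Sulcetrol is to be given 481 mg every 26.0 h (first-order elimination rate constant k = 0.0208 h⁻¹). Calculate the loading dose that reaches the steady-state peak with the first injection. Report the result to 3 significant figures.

1150 mg

Accumulation ratio R = 1 / (1 − e^(−kτ)) = 1 / (1 − e^(−0.02080×26.0)) = 1 / (1 − 0.5823) = 2.394
Loading dose = maintenance dose × R = 481 × 2.394 ≈ 1150 mg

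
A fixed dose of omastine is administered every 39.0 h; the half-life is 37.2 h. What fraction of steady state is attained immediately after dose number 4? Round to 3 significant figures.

0.945

k = ln 2 / 37.2 = 0.01863 h⁻¹
f_n = 1 − e^(−nkτ) = 1 − e^(−4 × 0.01863 × 39.0) = 1 − e^(−2.907) = 1 − 0.05465 ≈ 0.945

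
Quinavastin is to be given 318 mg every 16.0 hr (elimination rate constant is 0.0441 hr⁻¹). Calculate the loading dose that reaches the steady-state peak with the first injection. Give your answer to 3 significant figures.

628 mg

Accumulation ratio R = 1 / (1 − e^(−kτ)) = 1 / (1 − e^(−0.04410×16.0)) = 1 / (1 − 0.4938) = 1.976
Loading dose = maintenance dose × R = 318 × 1.976 ≈ 628 mg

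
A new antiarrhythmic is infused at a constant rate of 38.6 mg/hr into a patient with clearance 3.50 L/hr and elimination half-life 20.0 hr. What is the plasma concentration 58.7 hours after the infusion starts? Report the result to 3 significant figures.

Css = rate / CL = 38.6 / 3.50 = 11.03 mg/L
k = ln 2 / 20.0 = 0.03466 hr⁻¹
C(t) = Css (1 − e^(−kt)) = 11.03 × (1 − e^(−2.034)) = 11.03 × 0.8692 ≈ 9.59 mg/L

9.59 mg/L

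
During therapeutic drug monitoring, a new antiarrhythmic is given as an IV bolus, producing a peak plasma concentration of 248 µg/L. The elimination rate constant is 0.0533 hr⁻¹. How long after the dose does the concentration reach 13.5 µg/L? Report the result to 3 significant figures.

54.6 hours

C(t) = C₀ e^(−kt)  ⇒  t = ln(C₀/C) / k
t = ln(248/13.5) / 0.05330 = 2.911 / 0.05330 ≈ 54.6 hours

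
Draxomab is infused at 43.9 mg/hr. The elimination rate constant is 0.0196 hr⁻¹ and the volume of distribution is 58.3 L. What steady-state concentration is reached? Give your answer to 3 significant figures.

CL = k · V = 0.0196 × 58.3 = 1.143 L/hr
Css = rate / CL = 43.9 / 1.143 ≈ 38.4 mg/L

38.4 mg/L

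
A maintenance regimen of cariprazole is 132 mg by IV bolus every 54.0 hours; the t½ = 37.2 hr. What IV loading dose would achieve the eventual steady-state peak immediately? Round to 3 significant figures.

208 mg

k = ln 2 / 37.2 = 0.01863 hr⁻¹
Accumulation ratio R = 1 / (1 − e^(−kτ)) = 1 / (1 − e^(−0.01863×54.0)) = 1 / (1 − 0.3656) = 1.576
Loading dose = maintenance dose × R = 132 × 1.576 ≈ 208 mg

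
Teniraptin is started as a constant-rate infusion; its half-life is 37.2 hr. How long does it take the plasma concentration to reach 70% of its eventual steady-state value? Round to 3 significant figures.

k = ln 2 / 37.2 = 0.01863 hr⁻¹
f = 1 − e^(−kt)  ⇒  t = −ln(1 − f) / k
t = −ln(1 − 0.7) / 0.01863 = 1.204 / 0.01863 ≈ 64.6 hours

64.6 hours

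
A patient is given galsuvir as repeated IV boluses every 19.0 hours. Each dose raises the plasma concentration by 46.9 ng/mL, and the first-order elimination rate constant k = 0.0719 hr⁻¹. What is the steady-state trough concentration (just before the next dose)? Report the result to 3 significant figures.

Fraction remaining after one interval: e^(−kτ) = e^(−0.07190 × 19.0) = 0.2551
R = 1 / (1 − 0.2551) = 1.342
Css,max = 46.9 × 1.342 = 62.96 ng/mL
Css,min = Css,max × e^(−kτ) = 62.96 × 0.2551 ≈ 16.1 ng/mL

16.1 ng/mL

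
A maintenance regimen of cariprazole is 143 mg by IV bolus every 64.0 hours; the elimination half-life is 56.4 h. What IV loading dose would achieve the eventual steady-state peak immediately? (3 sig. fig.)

k = ln 2 / 56.4 = 0.01229 h⁻¹
Accumulation ratio R = 1 / (1 − e^(−kτ)) = 1 / (1 − e^(−0.01229×64.0)) = 1 / (1 − 0.4554) = 1.836
Loading dose = maintenance dose × R = 143 × 1.836 ≈ 263 mg

263 mg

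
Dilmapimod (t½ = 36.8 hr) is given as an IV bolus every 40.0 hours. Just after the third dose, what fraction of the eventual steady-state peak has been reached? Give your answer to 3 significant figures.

k = ln 2 / 36.8 = 0.01884 hr⁻¹
f_n = 1 − e^(−nkτ) = 1 − e^(−3 × 0.01884 × 40.0) = 1 − e^(−2.260) = 1 − 0.1043 ≈ 0.896

0.896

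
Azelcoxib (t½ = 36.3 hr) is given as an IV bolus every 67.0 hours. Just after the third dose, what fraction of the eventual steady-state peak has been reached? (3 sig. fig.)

k = ln 2 / 36.3 = 0.01909 hr⁻¹
f_n = 1 − e^(−nkτ) = 1 − e^(−3 × 0.01909 × 67.0) = 1 − e^(−3.838) = 1 − 0.02153 ≈ 0.978

0.978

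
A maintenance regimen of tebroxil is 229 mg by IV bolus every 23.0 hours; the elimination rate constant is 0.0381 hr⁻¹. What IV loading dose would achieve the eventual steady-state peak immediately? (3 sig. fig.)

Accumulation ratio R = 1 / (1 − e^(−kτ)) = 1 / (1 − e^(−0.03810×23.0)) = 1 / (1 − 0.4163) = 1.713
Loading dose = maintenance dose × R = 229 × 1.713 ≈ 392 mg

392 mg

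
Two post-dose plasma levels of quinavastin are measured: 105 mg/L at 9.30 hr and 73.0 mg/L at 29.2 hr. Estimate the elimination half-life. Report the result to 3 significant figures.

k = ln(C₁/C₂) / (t₂ − t₁) = ln(105/73.0) / (29.2 − 9.30)
  = 0.3635 / 19.90 = 0.01827 hr⁻¹
t½ = ln 2 / k = ln 2 / 0.01827 ≈ 37.9 hours

37.9 hours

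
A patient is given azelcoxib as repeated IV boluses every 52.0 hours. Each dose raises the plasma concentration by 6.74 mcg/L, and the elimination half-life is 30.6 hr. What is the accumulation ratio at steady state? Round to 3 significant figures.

k = ln 2 / 30.6 = 0.02265 hr⁻¹
Fraction remaining after one interval: e^(−kτ) = e^(−0.02265 × 52.0) = 0.3079
R = 1 / (1 − 0.3079) = 1 / 0.6921 ≈ 1.44

1.44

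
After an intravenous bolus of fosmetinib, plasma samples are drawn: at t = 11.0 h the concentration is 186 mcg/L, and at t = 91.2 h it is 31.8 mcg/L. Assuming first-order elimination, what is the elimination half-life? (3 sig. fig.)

31.5 hours

k = ln(C₁/C₂) / (t₂ − t₁) = ln(186/31.8) / (91.2 − 11.0)
  = 1.766 / 80.20 = 0.02202 h⁻¹
t½ = ln 2 / k = ln 2 / 0.02202 ≈ 31.5 hours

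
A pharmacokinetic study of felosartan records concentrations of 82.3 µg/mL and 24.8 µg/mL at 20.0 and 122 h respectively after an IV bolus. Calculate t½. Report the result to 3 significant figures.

k = ln(C₁/C₂) / (t₂ − t₁) = ln(82.3/24.8) / (122 − 20.0)
  = 1.200 / 102.0 = 0.01176 h⁻¹
t½ = ln 2 / k = ln 2 / 0.01176 ≈ 58.9 hours

58.9 hours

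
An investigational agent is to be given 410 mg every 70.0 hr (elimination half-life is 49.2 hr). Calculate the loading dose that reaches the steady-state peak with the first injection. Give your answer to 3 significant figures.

k = ln 2 / 49.2 = 0.01409 hr⁻¹
Accumulation ratio R = 1 / (1 − e^(−kτ)) = 1 / (1 − e^(−0.01409×70.0)) = 1 / (1 − 0.3730) = 1.595
Loading dose = maintenance dose × R = 410 × 1.595 ≈ 654 mg

654 mg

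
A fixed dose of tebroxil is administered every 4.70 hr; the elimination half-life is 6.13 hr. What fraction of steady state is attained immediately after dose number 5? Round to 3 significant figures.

k = ln 2 / 6.13 = 0.1131 hr⁻¹
f_n = 1 − e^(−nkτ) = 1 − e^(−5 × 0.1131 × 4.70) = 1 − e^(−2.657) = 1 − 0.07014 ≈ 0.930

0.930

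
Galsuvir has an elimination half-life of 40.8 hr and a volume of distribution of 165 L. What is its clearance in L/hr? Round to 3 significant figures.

k = ln 2 / t½ = ln 2 / 40.8 = 0.01699 hr⁻¹
CL = k · V = 0.01699 × 165 ≈ 2.80 L/hr

2.80 L/hr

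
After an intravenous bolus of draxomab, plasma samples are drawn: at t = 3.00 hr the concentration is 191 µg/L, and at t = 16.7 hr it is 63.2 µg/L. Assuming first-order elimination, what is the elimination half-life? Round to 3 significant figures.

k = ln(C₁/C₂) / (t₂ − t₁) = ln(191/63.2) / (16.7 − 3.00)
  = 1.106 / 13.70 = 0.08073 hr⁻¹
t½ = ln 2 / k = ln 2 / 0.08073 ≈ 8.59 hours

8.59 hours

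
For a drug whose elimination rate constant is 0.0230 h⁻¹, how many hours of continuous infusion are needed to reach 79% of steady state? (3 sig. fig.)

f = 1 − e^(−kt)  ⇒  t = −ln(1 − f) / k
t = −ln(1 − 0.79) / 0.02300 = 1.561 / 0.02300 ≈ 67.9 hours

67.9 hours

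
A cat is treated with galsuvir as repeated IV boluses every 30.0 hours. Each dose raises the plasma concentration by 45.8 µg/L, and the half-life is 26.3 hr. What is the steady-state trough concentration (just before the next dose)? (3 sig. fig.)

38.0 µg/L

k = ln 2 / 26.3 = 0.02636 hr⁻¹
Fraction remaining after one interval: e^(−kτ) = e^(−0.02636 × 30.0) = 0.4535
R = 1 / (1 − 0.4535) = 1.830
Css,max = 45.8 × 1.830 = 83.81 µg/L
Css,min = Css,max × e^(−kτ) = 83.81 × 0.4535 ≈ 38.0 µg/L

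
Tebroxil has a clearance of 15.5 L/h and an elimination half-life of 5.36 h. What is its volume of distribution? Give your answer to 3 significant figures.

120 L

k = ln 2 / t½ = ln 2 / 5.36 = 0.1293 h⁻¹
V = CL / k = 15.5 / 0.1293 ≈ 120 L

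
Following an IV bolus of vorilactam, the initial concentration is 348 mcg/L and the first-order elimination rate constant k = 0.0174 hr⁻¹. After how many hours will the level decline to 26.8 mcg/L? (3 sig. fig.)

C(t) = C₀ e^(−kt)  ⇒  t = ln(C₀/C) / k
t = ln(348/26.8) / 0.01740 = 2.564 / 0.01740 ≈ 147 hours

147 hours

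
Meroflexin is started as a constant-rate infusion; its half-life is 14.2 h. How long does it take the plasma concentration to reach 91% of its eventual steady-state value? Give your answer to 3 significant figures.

k = ln 2 / 14.2 = 0.04881 h⁻¹
f = 1 − e^(−kt)  ⇒  t = −ln(1 − f) / k
t = −ln(1 − 0.91) / 0.04881 = 2.408 / 0.04881 ≈ 49.3 hours

49.3 hours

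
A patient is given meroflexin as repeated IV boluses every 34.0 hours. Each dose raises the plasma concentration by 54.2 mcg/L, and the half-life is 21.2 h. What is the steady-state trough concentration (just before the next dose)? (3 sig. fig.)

k = ln 2 / 21.2 = 0.03270 h⁻¹
Fraction remaining after one interval: e^(−kτ) = e^(−0.03270 × 34.0) = 0.3290
R = 1 / (1 − 0.3290) = 1.490
Css,max = 54.2 × 1.490 = 80.78 mcg/L
Css,min = Css,max × e^(−kτ) = 80.78 × 0.3290 ≈ 26.6 mcg/L

26.6 mcg/L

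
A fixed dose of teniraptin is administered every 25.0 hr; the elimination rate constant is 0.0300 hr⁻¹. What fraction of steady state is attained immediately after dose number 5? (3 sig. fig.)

0.976

f_n = 1 − e^(−nkτ) = 1 − e^(−5 × 0.03000 × 25.0) = 1 − e^(−3.750) = 1 − 0.02352 ≈ 0.976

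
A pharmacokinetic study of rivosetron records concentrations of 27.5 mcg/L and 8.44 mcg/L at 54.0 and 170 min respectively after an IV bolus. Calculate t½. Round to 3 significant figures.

68.1 minutes

k = ln(C₁/C₂) / (t₂ − t₁) = ln(27.5/8.44) / (170 − 54.0)
  = 1.181 / 116.0 = 0.01018 min⁻¹
t½ = ln 2 / k = ln 2 / 0.01018 ≈ 68.1 minutes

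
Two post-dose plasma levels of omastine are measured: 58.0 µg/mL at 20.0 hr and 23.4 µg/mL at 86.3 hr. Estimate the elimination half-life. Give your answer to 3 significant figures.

50.6 hours

k = ln(C₁/C₂) / (t₂ − t₁) = ln(58.0/23.4) / (86.3 − 20.0)
  = 0.9077 / 66.30 = 0.01369 hr⁻¹
t½ = ln 2 / k = ln 2 / 0.01369 ≈ 50.6 hours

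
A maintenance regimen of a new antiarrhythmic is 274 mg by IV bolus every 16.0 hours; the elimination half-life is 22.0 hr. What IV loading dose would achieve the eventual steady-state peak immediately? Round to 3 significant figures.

k = ln 2 / 22.0 = 0.03151 hr⁻¹
Accumulation ratio R = 1 / (1 − e^(−kτ)) = 1 / (1 − e^(−0.03151×16.0)) = 1 / (1 − 0.6040) = 2.526
Loading dose = maintenance dose × R = 274 × 2.526 ≈ 692 mg

692 mg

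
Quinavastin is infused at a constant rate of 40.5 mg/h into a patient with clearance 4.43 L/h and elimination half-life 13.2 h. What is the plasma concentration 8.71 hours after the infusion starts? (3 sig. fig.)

3.36 mg/L

Css = rate / CL = 40.5 / 4.43 = 9.142 mg/L
k = ln 2 / 13.2 = 0.05251 h⁻¹
C(t) = Css (1 − e^(−kt)) = 9.142 × (1 − e^(−0.4574)) = 9.142 × 0.3671 ≈ 3.36 mg/L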